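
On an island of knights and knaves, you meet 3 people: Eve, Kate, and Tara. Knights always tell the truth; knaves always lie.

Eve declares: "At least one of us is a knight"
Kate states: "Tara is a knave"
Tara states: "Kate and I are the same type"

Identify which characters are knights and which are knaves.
Eve is a knight.
Kate is a knight.
Tara is a knave.

Verification:
- Eve (knight) says "At least one of us is a knight" - this is TRUE because Eve and Kate are knights.
- Kate (knight) says "Tara is a knave" - this is TRUE because Tara is a knave.
- Tara (knave) says "Kate and I are the same type" - this is FALSE (a lie) because Tara is a knave and Kate is a knight.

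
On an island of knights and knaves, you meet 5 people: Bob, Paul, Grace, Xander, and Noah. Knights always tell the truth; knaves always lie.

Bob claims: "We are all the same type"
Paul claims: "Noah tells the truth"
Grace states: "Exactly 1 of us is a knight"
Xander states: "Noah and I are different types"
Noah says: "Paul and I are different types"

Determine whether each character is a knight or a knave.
Bob is a knave.
Paul is a knave.
Grace is a knight.
Xander is a knave.
Noah is a knave.

Verification:
- Bob (knave) says "We are all the same type" - this is FALSE (a lie) because Grace is a knight and Bob, Paul, Xander, and Noah are knaves.
- Paul (knave) says "Noah tells the truth" - this is FALSE (a lie) because Noah is a knave.
- Grace (knight) says "Exactly 1 of us is a knight" - this is TRUE because there are 1 knights.
- Xander (knave) says "Noah and I are different types" - this is FALSE (a lie) because Xander is a knave and Noah is a knave.
- Noah (knave) says "Paul and I are different types" - this is FALSE (a lie) because Noah is a knave and Paul is a knave.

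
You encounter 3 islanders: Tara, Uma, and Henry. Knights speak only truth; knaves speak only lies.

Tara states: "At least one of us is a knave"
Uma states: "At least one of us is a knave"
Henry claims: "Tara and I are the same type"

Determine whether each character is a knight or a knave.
Tara is a knight.
Uma is a knight.
Henry is a knave.

Verification:
- Tara (knight) says "At least one of us is a knave" - this is TRUE because Henry is a knave.
- Uma (knight) says "At least one of us is a knave" - this is TRUE because Henry is a knave.
- Henry (knave) says "Tara and I are the same type" - this is FALSE (a lie) because Henry is a knave and Tara is a knight.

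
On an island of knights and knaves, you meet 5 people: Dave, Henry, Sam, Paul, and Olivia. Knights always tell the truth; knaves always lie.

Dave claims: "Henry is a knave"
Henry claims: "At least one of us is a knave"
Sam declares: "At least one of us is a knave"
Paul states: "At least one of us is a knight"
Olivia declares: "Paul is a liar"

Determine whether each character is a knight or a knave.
Dave is a knave.
Henry is a knight.
Sam is a knight.
Paul is a knight.
Olivia is a knave.

Verification:
- Dave (knave) says "Henry is a knave" - this is FALSE (a lie) because Henry is a knight.
- Henry (knight) says "At least one of us is a knave" - this is TRUE because Dave and Olivia are knaves.
- Sam (knight) says "At least one of us is a knave" - this is TRUE because Dave and Olivia are knaves.
- Paul (knight) says "At least one of us is a knight" - this is TRUE because Henry, Sam, and Paul are knights.
- Olivia (knave) says "Paul is a liar" - this is FALSE (a lie) because Paul is a knight.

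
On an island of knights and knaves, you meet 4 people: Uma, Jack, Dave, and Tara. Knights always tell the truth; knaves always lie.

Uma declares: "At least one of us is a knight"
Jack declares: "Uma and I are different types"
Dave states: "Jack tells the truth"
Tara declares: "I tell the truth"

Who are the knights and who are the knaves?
Uma is a knave.
Jack is a knave.
Dave is a knave.
Tara is a knave.

Verification:
- Uma (knave) says "At least one of us is a knight" - this is FALSE (a lie) because no one is a knight.
- Jack (knave) says "Uma and I are different types" - this is FALSE (a lie) because Jack is a knave and Uma is a knave.
- Dave (knave) says "Jack tells the truth" - this is FALSE (a lie) because Jack is a knave.
- Tara (knave) says "I tell the truth" - this is FALSE (a lie) because Tara is a knave.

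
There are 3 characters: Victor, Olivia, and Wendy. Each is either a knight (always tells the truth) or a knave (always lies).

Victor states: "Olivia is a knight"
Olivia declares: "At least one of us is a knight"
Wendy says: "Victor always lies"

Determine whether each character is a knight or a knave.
Victor is a knight.
Olivia is a knight.
Wendy is a knave.

Verification:
- Victor (knight) says "Olivia is a knight" - this is TRUE because Olivia is a knight.
- Olivia (knight) says "At least one of us is a knight" - this is TRUE because Victor and Olivia are knights.
- Wendy (knave) says "Victor always lies" - this is FALSE (a lie) because Victor is a knight.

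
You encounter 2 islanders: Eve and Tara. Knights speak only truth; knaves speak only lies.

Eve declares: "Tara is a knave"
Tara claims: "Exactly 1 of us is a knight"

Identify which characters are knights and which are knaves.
Eve is a knave.
Tara is a knight.

Verification:
- Eve (knave) says "Tara is a knave" - this is FALSE (a lie) because Tara is a knight.
- Tara (knight) says "Exactly 1 of us is a knight" - this is TRUE because there are 1 knights.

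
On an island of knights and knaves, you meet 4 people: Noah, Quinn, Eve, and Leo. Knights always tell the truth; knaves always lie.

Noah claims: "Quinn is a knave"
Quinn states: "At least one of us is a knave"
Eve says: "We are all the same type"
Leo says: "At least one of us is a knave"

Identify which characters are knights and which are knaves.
Noah is a knave.
Quinn is a knight.
Eve is a knave.
Leo is a knight.

Verification:
- Noah (knave) says "Quinn is a knave" - this is FALSE (a lie) because Quinn is a knight.
- Quinn (knight) says "At least one of us is a knave" - this is TRUE because Noah and Eve are knaves.
- Eve (knave) says "We are all the same type" - this is FALSE (a lie) because Quinn and Leo are knights and Noah and Eve are knaves.
- Leo (knight) says "At least one of us is a knave" - this is TRUE because Noah and Eve are knaves.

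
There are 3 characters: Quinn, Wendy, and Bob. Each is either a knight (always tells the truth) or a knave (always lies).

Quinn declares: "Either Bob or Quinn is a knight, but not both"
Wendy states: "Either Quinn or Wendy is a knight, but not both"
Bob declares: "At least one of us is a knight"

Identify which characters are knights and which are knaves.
Quinn is a knave.
Wendy is a knave.
Bob is a knave.

Verification:
- Quinn (knave) says "Either Bob or Quinn is a knight, but not both" - this is FALSE (a lie) because Bob is a knave and Quinn is a knave.
- Wendy (knave) says "Either Quinn or Wendy is a knight, but not both" - this is FALSE (a lie) because Quinn is a knave and Wendy is a knave.
- Bob (knave) says "At least one of us is a knight" - this is FALSE (a lie) because no one is a knight.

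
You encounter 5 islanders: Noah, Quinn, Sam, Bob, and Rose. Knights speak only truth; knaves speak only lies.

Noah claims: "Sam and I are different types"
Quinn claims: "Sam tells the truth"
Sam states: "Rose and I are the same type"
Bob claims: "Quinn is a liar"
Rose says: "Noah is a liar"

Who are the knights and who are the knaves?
Noah is a knave.
Quinn is a knave.
Sam is a knave.
Bob is a knight.
Rose is a knight.

Verification:
- Noah (knave) says "Sam and I are different types" - this is FALSE (a lie) because Noah is a knave and Sam is a knave.
- Quinn (knave) says "Sam tells the truth" - this is FALSE (a lie) because Sam is a knave.
- Sam (knave) says "Rose and I are the same type" - this is FALSE (a lie) because Sam is a knave and Rose is a knight.
- Bob (knight) says "Quinn is a liar" - this is TRUE because Quinn is a knave.
- Rose (knight) says "Noah is a liar" - this is TRUE because Noah is a knave.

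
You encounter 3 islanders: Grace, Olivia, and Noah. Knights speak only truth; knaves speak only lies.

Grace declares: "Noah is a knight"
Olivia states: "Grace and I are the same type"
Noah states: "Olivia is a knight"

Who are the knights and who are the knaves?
Grace is a knight.
Olivia is a knight.
Noah is a knight.

Verification:
- Grace (knight) says "Noah is a knight" - this is TRUE because Noah is a knight.
- Olivia (knight) says "Grace and I are the same type" - this is TRUE because Olivia is a knight and Grace is a knight.
- Noah (knight) says "Olivia is a knight" - this is TRUE because Olivia is a knight.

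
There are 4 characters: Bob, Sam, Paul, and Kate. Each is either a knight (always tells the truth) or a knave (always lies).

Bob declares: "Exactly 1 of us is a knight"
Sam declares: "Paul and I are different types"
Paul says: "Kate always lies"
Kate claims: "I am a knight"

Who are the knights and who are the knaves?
Bob is a knave.
Sam is a knight.
Paul is a knave.
Kate is a knight.

Verification:
- Bob (knave) says "Exactly 1 of us is a knight" - this is FALSE (a lie) because there are 2 knights.
- Sam (knight) says "Paul and I are different types" - this is TRUE because Sam is a knight and Paul is a knave.
- Paul (knave) says "Kate always lies" - this is FALSE (a lie) because Kate is a knight.
- Kate (knight) says "I am a knight" - this is TRUE because Kate is a knight.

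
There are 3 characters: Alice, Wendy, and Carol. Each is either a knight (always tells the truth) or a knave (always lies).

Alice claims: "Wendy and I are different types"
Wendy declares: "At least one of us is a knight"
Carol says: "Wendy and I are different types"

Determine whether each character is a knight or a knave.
Alice is a knave.
Wendy is a knave.
Carol is a knave.

Verification:
- Alice (knave) says "Wendy and I are different types" - this is FALSE (a lie) because Alice is a knave and Wendy is a knave.
- Wendy (knave) says "At least one of us is a knight" - this is FALSE (a lie) because no one is a knight.
- Carol (knave) says "Wendy and I are different types" - this is FALSE (a lie) because Carol is a knave and Wendy is a knave.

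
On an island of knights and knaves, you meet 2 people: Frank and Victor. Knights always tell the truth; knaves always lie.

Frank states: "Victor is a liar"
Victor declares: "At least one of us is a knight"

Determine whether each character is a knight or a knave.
Frank is a knave.
Victor is a knight.

Verification:
- Frank (knave) says "Victor is a liar" - this is FALSE (a lie) because Victor is a knight.
- Victor (knight) says "At least one of us is a knight" - this is TRUE because Victor is a knight.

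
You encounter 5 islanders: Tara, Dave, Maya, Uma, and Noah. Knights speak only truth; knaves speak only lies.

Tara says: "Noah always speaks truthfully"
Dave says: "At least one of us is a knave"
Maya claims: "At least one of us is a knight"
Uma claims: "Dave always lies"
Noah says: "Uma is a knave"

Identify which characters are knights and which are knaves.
Tara is a knight.
Dave is a knight.
Maya is a knight.
Uma is a knave.
Noah is a knight.

Verification:
- Tara (knight) says "Noah always speaks truthfully" - this is TRUE because Noah is a knight.
- Dave (knight) says "At least one of us is a knave" - this is TRUE because Uma is a knave.
- Maya (knight) says "At least one of us is a knight" - this is TRUE because Tara, Dave, Maya, and Noah are knights.
- Uma (knave) says "Dave always lies" - this is FALSE (a lie) because Dave is a knight.
- Noah (knight) says "Uma is a knave" - this is TRUE because Uma is a knave.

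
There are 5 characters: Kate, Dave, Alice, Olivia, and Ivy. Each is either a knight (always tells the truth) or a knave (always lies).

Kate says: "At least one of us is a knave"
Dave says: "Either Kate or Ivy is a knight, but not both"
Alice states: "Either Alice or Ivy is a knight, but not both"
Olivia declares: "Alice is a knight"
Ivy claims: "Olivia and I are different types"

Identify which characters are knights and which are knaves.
Kate is a knight.
Dave is a knight.
Alice is a knave.
Olivia is a knave.
Ivy is a knave.

Verification:
- Kate (knight) says "At least one of us is a knave" - this is TRUE because Alice, Olivia, and Ivy are knaves.
- Dave (knight) says "Either Kate or Ivy is a knight, but not both" - this is TRUE because Kate is a knight and Ivy is a knave.
- Alice (knave) says "Either Alice or Ivy is a knight, but not both" - this is FALSE (a lie) because Alice is a knave and Ivy is a knave.
- Olivia (knave) says "Alice is a knight" - this is FALSE (a lie) because Alice is a knave.
- Ivy (knave) says "Olivia and I are different types" - this is FALSE (a lie) because Ivy is a knave and Olivia is a knave.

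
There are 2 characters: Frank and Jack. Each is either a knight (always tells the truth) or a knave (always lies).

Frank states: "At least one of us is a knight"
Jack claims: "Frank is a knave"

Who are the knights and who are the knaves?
Frank is a knight.
Jack is a knave.

Verification:
- Frank (knight) says "At least one of us is a knight" - this is TRUE because Frank is a knight.
- Jack (knave) says "Frank is a knave" - this is FALSE (a lie) because Frank is a knight.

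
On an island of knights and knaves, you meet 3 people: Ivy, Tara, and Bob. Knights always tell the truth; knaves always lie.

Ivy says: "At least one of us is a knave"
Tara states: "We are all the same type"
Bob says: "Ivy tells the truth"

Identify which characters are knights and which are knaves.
Ivy is a knight.
Tara is a knave.
Bob is a knight.

Verification:
- Ivy (knight) says "At least one of us is a knave" - this is TRUE because Tara is a knave.
- Tara (knave) says "We are all the same type" - this is FALSE (a lie) because Ivy and Bob are knights and Tara is a knave.
- Bob (knight) says "Ivy tells the truth" - this is TRUE because Ivy is a knight.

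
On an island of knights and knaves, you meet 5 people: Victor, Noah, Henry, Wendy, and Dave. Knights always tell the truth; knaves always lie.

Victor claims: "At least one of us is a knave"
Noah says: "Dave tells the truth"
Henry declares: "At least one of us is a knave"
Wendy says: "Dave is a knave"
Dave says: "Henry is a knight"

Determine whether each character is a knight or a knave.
Victor is a knight.
Noah is a knight.
Henry is a knight.
Wendy is a knave.
Dave is a knight.

Verification:
- Victor (knight) says "At least one of us is a knave" - this is TRUE because Wendy is a knave.
- Noah (knight) says "Dave tells the truth" - this is TRUE because Dave is a knight.
- Henry (knight) says "At least one of us is a knave" - this is TRUE because Wendy is a knave.
- Wendy (knave) says "Dave is a knave" - this is FALSE (a lie) because Dave is a knight.
- Dave (knight) says "Henry is a knight" - this is TRUE because Henry is a knight.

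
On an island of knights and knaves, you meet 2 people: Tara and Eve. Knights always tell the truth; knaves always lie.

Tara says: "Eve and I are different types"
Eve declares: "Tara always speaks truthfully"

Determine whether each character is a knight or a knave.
Tara is a knave.
Eve is a knave.

Verification:
- Tara (knave) says "Eve and I are different types" - this is FALSE (a lie) because Tara is a knave and Eve is a knave.
- Eve (knave) says "Tara always speaks truthfully" - this is FALSE (a lie) because Tara is a knave.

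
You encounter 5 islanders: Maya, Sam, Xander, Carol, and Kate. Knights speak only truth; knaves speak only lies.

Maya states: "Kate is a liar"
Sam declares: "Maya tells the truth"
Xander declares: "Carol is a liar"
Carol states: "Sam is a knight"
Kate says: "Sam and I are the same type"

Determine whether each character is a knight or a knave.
Maya is a knight.
Sam is a knight.
Xander is a knave.
Carol is a knight.
Kate is a knave.

Verification:
- Maya (knight) says "Kate is a liar" - this is TRUE because Kate is a knave.
- Sam (knight) says "Maya tells the truth" - this is TRUE because Maya is a knight.
- Xander (knave) says "Carol is a liar" - this is FALSE (a lie) because Carol is a knight.
- Carol (knight) says "Sam is a knight" - this is TRUE because Sam is a knight.
- Kate (knave) says "Sam and I are the same type" - this is FALSE (a lie) because Kate is a knave and Sam is a knight.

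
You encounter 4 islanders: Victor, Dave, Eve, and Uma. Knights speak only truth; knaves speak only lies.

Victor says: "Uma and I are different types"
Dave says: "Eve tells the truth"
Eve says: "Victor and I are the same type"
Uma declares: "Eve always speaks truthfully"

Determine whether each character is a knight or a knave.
Victor is a knight.
Dave is a knave.
Eve is a knave.
Uma is a knave.

Verification:
- Victor (knight) says "Uma and I are different types" - this is TRUE because Victor is a knight and Uma is a knave.
- Dave (knave) says "Eve tells the truth" - this is FALSE (a lie) because Eve is a knave.
- Eve (knave) says "Victor and I are the same type" - this is FALSE (a lie) because Eve is a knave and Victor is a knight.
- Uma (knave) says "Eve always speaks truthfully" - this is FALSE (a lie) because Eve is a knave.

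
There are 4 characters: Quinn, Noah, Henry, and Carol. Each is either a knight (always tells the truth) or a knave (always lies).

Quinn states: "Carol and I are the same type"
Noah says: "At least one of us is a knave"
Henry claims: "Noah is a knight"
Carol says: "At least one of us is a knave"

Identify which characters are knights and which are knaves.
Quinn is a knave.
Noah is a knight.
Henry is a knight.
Carol is a knight.

Verification:
- Quinn (knave) says "Carol and I are the same type" - this is FALSE (a lie) because Quinn is a knave and Carol is a knight.
- Noah (knight) says "At least one of us is a knave" - this is TRUE because Quinn is a knave.
- Henry (knight) says "Noah is a knight" - this is TRUE because Noah is a knight.
- Carol (knight) says "At least one of us is a knave" - this is TRUE because Quinn is a knave.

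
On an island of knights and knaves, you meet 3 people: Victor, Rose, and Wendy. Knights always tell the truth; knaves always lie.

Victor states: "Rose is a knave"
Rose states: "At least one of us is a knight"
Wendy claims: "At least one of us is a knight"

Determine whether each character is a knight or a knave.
Victor is a knave.
Rose is a knight.
Wendy is a knight.

Verification:
- Victor (knave) says "Rose is a knave" - this is FALSE (a lie) because Rose is a knight.
- Rose (knight) says "At least one of us is a knight" - this is TRUE because Rose and Wendy are knights.
- Wendy (knight) says "At least one of us is a knight" - this is TRUE because Rose and Wendy are knights.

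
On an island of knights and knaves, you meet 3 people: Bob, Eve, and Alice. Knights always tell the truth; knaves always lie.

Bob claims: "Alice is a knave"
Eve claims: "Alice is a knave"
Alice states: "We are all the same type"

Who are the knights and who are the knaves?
Bob is a knight.
Eve is a knight.
Alice is a knave.

Verification:
- Bob (knight) says "Alice is a knave" - this is TRUE because Alice is a knave.
- Eve (knight) says "Alice is a knave" - this is TRUE because Alice is a knave.
- Alice (knave) says "We are all the same type" - this is FALSE (a lie) because Bob and Eve are knights and Alice is a knave.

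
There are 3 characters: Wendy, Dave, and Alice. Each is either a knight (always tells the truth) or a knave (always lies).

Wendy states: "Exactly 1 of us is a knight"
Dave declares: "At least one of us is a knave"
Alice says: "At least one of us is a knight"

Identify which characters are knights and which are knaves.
Wendy is a knave.
Dave is a knight.
Alice is a knight.

Verification:
- Wendy (knave) says "Exactly 1 of us is a knight" - this is FALSE (a lie) because there are 2 knights.
- Dave (knight) says "At least one of us is a knave" - this is TRUE because Wendy is a knave.
- Alice (knight) says "At least one of us is a knight" - this is TRUE because Dave and Alice are knights.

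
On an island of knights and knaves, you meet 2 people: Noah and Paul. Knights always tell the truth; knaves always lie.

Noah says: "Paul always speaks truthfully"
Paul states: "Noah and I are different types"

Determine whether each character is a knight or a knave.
Noah is a knave.
Paul is a knave.

Verification:
- Noah (knave) says "Paul always speaks truthfully" - this is FALSE (a lie) because Paul is a knave.
- Paul (knave) says "Noah and I are different types" - this is FALSE (a lie) because Paul is a knave and Noah is a knave.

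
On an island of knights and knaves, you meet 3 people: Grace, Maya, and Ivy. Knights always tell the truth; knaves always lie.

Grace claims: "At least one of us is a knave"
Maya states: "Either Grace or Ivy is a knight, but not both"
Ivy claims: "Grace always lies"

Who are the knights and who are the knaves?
Grace is a knight.
Maya is a knight.
Ivy is a knave.

Verification:
- Grace (knight) says "At least one of us is a knave" - this is TRUE because Ivy is a knave.
- Maya (knight) says "Either Grace or Ivy is a knight, but not both" - this is TRUE because Grace is a knight and Ivy is a knave.
- Ivy (knave) says "Grace always lies" - this is FALSE (a lie) because Grace is a knight.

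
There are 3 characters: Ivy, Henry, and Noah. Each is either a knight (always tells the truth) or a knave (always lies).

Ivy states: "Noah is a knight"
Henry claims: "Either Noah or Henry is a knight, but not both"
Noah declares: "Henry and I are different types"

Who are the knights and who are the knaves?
Ivy is a knave.
Henry is a knave.
Noah is a knave.

Verification:
- Ivy (knave) says "Noah is a knight" - this is FALSE (a lie) because Noah is a knave.
- Henry (knave) says "Either Noah or Henry is a knight, but not both" - this is FALSE (a lie) because Noah is a knave and Henry is a knave.
- Noah (knave) says "Henry and I are different types" - this is FALSE (a lie) because Noah is a knave and Henry is a knave.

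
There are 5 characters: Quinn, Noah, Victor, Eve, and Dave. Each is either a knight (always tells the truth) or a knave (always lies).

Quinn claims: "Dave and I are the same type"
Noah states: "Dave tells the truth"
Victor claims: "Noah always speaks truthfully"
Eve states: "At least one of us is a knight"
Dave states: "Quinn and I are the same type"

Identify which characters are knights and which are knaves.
Quinn is a knight.
Noah is a knight.
Victor is a knight.
Eve is a knight.
Dave is a knight.

Verification:
- Quinn (knight) says "Dave and I are the same type" - this is TRUE because Quinn is a knight and Dave is a knight.
- Noah (knight) says "Dave tells the truth" - this is TRUE because Dave is a knight.
- Victor (knight) says "Noah always speaks truthfully" - this is TRUE because Noah is a knight.
- Eve (knight) says "At least one of us is a knight" - this is TRUE because Quinn, Noah, Victor, Eve, and Dave are knights.
- Dave (knight) says "Quinn and I are the same type" - this is TRUE because Dave is a knight and Quinn is a knight.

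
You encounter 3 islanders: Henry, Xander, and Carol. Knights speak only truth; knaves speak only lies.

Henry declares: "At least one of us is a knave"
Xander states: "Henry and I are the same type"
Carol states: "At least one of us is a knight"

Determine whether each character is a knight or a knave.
Henry is a knight.
Xander is a knave.
Carol is a knight.

Verification:
- Henry (knight) says "At least one of us is a knave" - this is TRUE because Xander is a knave.
- Xander (knave) says "Henry and I are the same type" - this is FALSE (a lie) because Xander is a knave and Henry is a knight.
- Carol (knight) says "At least one of us is a knight" - this is TRUE because Henry and Carol are knights.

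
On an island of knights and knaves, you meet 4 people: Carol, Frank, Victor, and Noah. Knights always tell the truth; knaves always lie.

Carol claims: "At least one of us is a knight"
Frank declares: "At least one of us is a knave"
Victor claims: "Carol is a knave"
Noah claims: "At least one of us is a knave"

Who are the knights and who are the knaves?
Carol is a knight.
Frank is a knight.
Victor is a knave.
Noah is a knight.

Verification:
- Carol (knight) says "At least one of us is a knight" - this is TRUE because Carol, Frank, and Noah are knights.
- Frank (knight) says "At least one of us is a knave" - this is TRUE because Victor is a knave.
- Victor (knave) says "Carol is a knave" - this is FALSE (a lie) because Carol is a knight.
- Noah (knight) says "At least one of us is a knave" - this is TRUE because Victor is a knave.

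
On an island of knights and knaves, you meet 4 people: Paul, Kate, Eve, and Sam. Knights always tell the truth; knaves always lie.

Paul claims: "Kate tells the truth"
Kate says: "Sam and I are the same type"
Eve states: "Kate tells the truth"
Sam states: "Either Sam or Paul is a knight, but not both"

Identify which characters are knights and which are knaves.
Paul is a knave.
Kate is a knave.
Eve is a knave.
Sam is a knight.

Verification:
- Paul (knave) says "Kate tells the truth" - this is FALSE (a lie) because Kate is a knave.
- Kate (knave) says "Sam and I are the same type" - this is FALSE (a lie) because Kate is a knave and Sam is a knight.
- Eve (knave) says "Kate tells the truth" - this is FALSE (a lie) because Kate is a knave.
- Sam (knight) says "Either Sam or Paul is a knight, but not both" - this is TRUE because Sam is a knight and Paul is a knave.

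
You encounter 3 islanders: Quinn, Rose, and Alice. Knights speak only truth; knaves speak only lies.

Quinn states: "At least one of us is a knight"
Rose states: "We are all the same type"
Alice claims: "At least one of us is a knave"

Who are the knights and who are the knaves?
Quinn is a knight.
Rose is a knave.
Alice is a knight.

Verification:
- Quinn (knight) says "At least one of us is a knight" - this is TRUE because Quinn and Alice are knights.
- Rose (knave) says "We are all the same type" - this is FALSE (a lie) because Quinn and Alice are knights and Rose is a knave.
- Alice (knight) says "At least one of us is a knave" - this is TRUE because Rose is a knave.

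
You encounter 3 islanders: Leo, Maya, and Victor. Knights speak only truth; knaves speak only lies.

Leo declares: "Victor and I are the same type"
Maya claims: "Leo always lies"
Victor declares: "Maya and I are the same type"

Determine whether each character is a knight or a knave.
Leo is a knave.
Maya is a knight.
Victor is a knight.

Verification:
- Leo (knave) says "Victor and I are the same type" - this is FALSE (a lie) because Leo is a knave and Victor is a knight.
- Maya (knight) says "Leo always lies" - this is TRUE because Leo is a knave.
- Victor (knight) says "Maya and I are the same type" - this is TRUE because Victor is a knight and Maya is a knight.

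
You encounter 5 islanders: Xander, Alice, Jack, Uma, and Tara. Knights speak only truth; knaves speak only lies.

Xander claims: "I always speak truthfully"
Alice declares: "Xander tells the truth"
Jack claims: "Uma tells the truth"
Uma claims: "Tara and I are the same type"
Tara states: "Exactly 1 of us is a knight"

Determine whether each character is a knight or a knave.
Xander is a knave.
Alice is a knave.
Jack is a knave.
Uma is a knave.
Tara is a knight.

Verification:
- Xander (knave) says "I always speak truthfully" - this is FALSE (a lie) because Xander is a knave.
- Alice (knave) says "Xander tells the truth" - this is FALSE (a lie) because Xander is a knave.
- Jack (knave) says "Uma tells the truth" - this is FALSE (a lie) because Uma is a knave.
- Uma (knave) says "Tara and I are the same type" - this is FALSE (a lie) because Uma is a knave and Tara is a knight.
- Tara (knight) says "Exactly 1 of us is a knight" - this is TRUE because there are 1 knights.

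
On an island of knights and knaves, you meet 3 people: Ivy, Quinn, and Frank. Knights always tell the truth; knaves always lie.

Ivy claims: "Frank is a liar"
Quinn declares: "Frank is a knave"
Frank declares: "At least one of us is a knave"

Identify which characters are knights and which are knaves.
Ivy is a knave.
Quinn is a knave.
Frank is a knight.

Verification:
- Ivy (knave) says "Frank is a liar" - this is FALSE (a lie) because Frank is a knight.
- Quinn (knave) says "Frank is a knave" - this is FALSE (a lie) because Frank is a knight.
- Frank (knight) says "At least one of us is a knave" - this is TRUE because Ivy and Quinn are knaves.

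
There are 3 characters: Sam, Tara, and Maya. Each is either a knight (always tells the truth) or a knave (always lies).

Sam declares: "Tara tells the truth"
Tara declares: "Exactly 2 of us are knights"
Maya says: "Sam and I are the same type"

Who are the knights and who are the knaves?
Sam is a knight.
Tara is a knight.
Maya is a knave.

Verification:
- Sam (knight) says "Tara tells the truth" - this is TRUE because Tara is a knight.
- Tara (knight) says "Exactly 2 of us are knights" - this is TRUE because there are 2 knights.
- Maya (knave) says "Sam and I are the same type" - this is FALSE (a lie) because Maya is a knave and Sam is a knight.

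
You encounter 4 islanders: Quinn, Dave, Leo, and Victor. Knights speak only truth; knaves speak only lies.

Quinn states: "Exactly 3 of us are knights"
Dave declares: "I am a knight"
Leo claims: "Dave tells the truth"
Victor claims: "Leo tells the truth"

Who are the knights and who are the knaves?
Quinn is a knave.
Dave is a knave.
Leo is a knave.
Victor is a knave.

Verification:
- Quinn (knave) says "Exactly 3 of us are knights" - this is FALSE (a lie) because there are 0 knights.
- Dave (knave) says "I am a knight" - this is FALSE (a lie) because Dave is a knave.
- Leo (knave) says "Dave tells the truth" - this is FALSE (a lie) because Dave is a knave.
- Victor (knave) says "Leo tells the truth" - this is FALSE (a lie) because Leo is a knave.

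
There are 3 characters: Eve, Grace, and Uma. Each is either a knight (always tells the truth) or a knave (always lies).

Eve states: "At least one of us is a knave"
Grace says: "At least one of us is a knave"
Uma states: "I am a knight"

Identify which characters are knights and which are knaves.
Eve is a knight.
Grace is a knight.
Uma is a knave.

Verification:
- Eve (knight) says "At least one of us is a knave" - this is TRUE because Uma is a knave.
- Grace (knight) says "At least one of us is a knave" - this is TRUE because Uma is a knave.
- Uma (knave) says "I am a knight" - this is FALSE (a lie) because Uma is a knave.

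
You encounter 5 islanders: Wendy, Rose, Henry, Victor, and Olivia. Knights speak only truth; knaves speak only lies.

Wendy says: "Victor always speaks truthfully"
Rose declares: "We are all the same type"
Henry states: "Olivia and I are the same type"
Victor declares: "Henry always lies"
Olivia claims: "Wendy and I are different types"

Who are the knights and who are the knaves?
Wendy is a knave.
Rose is a knave.
Henry is a knight.
Victor is a knave.
Olivia is a knight.

Verification:
- Wendy (knave) says "Victor always speaks truthfully" - this is FALSE (a lie) because Victor is a knave.
- Rose (knave) says "We are all the same type" - this is FALSE (a lie) because Henry and Olivia are knights and Wendy, Rose, and Victor are knaves.
- Henry (knight) says "Olivia and I are the same type" - this is TRUE because Henry is a knight and Olivia is a knight.
- Victor (knave) says "Henry always lies" - this is FALSE (a lie) because Henry is a knight.
- Olivia (knight) says "Wendy and I are different types" - this is TRUE because Olivia is a knight and Wendy is a knave.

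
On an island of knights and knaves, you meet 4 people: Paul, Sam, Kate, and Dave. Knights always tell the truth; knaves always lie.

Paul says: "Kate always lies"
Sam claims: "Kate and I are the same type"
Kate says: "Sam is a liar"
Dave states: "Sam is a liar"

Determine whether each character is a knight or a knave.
Paul is a knave.
Sam is a knave.
Kate is a knight.
Dave is a knight.

Verification:
- Paul (knave) says "Kate always lies" - this is FALSE (a lie) because Kate is a knight.
- Sam (knave) says "Kate and I are the same type" - this is FALSE (a lie) because Sam is a knave and Kate is a knight.
- Kate (knight) says "Sam is a liar" - this is TRUE because Sam is a knave.
- Dave (knight) says "Sam is a liar" - this is TRUE because Sam is a knave.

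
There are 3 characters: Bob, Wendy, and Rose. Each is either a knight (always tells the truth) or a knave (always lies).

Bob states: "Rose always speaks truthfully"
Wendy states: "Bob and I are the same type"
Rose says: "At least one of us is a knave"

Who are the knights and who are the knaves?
Bob is a knight.
Wendy is a knave.
Rose is a knight.

Verification:
- Bob (knight) says "Rose always speaks truthfully" - this is TRUE because Rose is a knight.
- Wendy (knave) says "Bob and I are the same type" - this is FALSE (a lie) because Wendy is a knave and Bob is a knight.
- Rose (knight) says "At least one of us is a knave" - this is TRUE because Wendy is a knave.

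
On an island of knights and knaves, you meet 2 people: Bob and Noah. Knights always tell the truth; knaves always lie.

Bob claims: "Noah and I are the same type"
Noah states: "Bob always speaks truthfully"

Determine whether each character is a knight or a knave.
Bob is a knight.
Noah is a knight.

Verification:
- Bob (knight) says "Noah and I are the same type" - this is TRUE because Bob is a knight and Noah is a knight.
- Noah (knight) says "Bob always speaks truthfully" - this is TRUE because Bob is a knight.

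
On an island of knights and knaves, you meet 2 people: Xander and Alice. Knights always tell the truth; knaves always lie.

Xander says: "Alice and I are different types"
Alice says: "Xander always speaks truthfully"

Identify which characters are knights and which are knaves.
Xander is a knave.
Alice is a knave.

Verification:
- Xander (knave) says "Alice and I are different types" - this is FALSE (a lie) because Xander is a knave and Alice is a knave.
- Alice (knave) says "Xander always speaks truthfully" - this is FALSE (a lie) because Xander is a knave.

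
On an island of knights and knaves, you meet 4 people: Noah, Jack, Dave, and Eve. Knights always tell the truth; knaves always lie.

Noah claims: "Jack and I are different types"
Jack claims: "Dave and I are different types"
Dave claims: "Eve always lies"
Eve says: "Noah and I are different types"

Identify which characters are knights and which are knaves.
Noah is a knave.
Jack is a knave.
Dave is a knave.
Eve is a knight.

Verification:
- Noah (knave) says "Jack and I are different types" - this is FALSE (a lie) because Noah is a knave and Jack is a knave.
- Jack (knave) says "Dave and I are different types" - this is FALSE (a lie) because Jack is a knave and Dave is a knave.
- Dave (knave) says "Eve always lies" - this is FALSE (a lie) because Eve is a knight.
- Eve (knight) says "Noah and I are different types" - this is TRUE because Eve is a knight and Noah is a knave.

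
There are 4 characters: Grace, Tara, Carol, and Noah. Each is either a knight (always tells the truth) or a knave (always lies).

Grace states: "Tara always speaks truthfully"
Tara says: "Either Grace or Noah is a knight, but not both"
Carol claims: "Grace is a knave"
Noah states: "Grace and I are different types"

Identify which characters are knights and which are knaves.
Grace is a knave.
Tara is a knave.
Carol is a knight.
Noah is a knave.

Verification:
- Grace (knave) says "Tara always speaks truthfully" - this is FALSE (a lie) because Tara is a knave.
- Tara (knave) says "Either Grace or Noah is a knight, but not both" - this is FALSE (a lie) because Grace is a knave and Noah is a knave.
- Carol (knight) says "Grace is a knave" - this is TRUE because Grace is a knave.
- Noah (knave) says "Grace and I are different types" - this is FALSE (a lie) because Noah is a knave and Grace is a knave.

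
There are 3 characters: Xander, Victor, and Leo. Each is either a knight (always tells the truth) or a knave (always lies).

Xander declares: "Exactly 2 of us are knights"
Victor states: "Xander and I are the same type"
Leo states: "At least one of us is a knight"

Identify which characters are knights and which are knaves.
Xander is a knight.
Victor is a knave.
Leo is a knight.

Verification:
- Xander (knight) says "Exactly 2 of us are knights" - this is TRUE because there are 2 knights.
- Victor (knave) says "Xander and I are the same type" - this is FALSE (a lie) because Victor is a knave and Xander is a knight.
- Leo (knight) says "At least one of us is a knight" - this is TRUE because Xander and Leo are knights.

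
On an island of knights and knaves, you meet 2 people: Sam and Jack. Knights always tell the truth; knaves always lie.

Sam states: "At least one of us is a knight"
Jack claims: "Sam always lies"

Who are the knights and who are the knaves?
Sam is a knight.
Jack is a knave.

Verification:
- Sam (knight) says "At least one of us is a knight" - this is TRUE because Sam is a knight.
- Jack (knave) says "Sam always lies" - this is FALSE (a lie) because Sam is a knight.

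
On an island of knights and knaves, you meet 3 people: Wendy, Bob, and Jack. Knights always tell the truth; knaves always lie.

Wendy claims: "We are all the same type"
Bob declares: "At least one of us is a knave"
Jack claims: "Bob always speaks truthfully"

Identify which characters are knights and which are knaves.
Wendy is a knave.
Bob is a knight.
Jack is a knight.

Verification:
- Wendy (knave) says "We are all the same type" - this is FALSE (a lie) because Bob and Jack are knights and Wendy is a knave.
- Bob (knight) says "At least one of us is a knave" - this is TRUE because Wendy is a knave.
- Jack (knight) says "Bob always speaks truthfully" - this is TRUE because Bob is a knight.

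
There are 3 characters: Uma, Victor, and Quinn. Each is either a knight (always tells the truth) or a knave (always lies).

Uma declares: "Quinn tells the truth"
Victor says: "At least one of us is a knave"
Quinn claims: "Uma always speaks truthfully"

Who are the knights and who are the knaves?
Uma is a knave.
Victor is a knight.
Quinn is a knave.

Verification:
- Uma (knave) says "Quinn tells the truth" - this is FALSE (a lie) because Quinn is a knave.
- Victor (knight) says "At least one of us is a knave" - this is TRUE because Uma and Quinn are knaves.
- Quinn (knave) says "Uma always speaks truthfully" - this is FALSE (a lie) because Uma is a knave.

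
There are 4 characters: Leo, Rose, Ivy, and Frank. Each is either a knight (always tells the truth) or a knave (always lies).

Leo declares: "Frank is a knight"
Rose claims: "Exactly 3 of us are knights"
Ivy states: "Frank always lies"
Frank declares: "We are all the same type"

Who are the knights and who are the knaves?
Leo is a knave.
Rose is a knave.
Ivy is a knight.
Frank is a knave.

Verification:
- Leo (knave) says "Frank is a knight" - this is FALSE (a lie) because Frank is a knave.
- Rose (knave) says "Exactly 3 of us are knights" - this is FALSE (a lie) because there are 1 knights.
- Ivy (knight) says "Frank always lies" - this is TRUE because Frank is a knave.
- Frank (knave) says "We are all the same type" - this is FALSE (a lie) because Ivy is a knight and Leo, Rose, and Frank are knaves.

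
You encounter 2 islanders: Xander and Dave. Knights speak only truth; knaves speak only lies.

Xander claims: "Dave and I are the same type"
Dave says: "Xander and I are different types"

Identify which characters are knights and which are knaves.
Xander is a knave.
Dave is a knight.

Verification:
- Xander (knave) says "Dave and I are the same type" - this is FALSE (a lie) because Xander is a knave and Dave is a knight.
- Dave (knight) says "Xander and I are different types" - this is TRUE because Dave is a knight and Xander is a knave.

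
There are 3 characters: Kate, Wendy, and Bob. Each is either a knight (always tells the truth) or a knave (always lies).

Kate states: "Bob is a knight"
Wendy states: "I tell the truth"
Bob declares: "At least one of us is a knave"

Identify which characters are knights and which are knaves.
Kate is a knight.
Wendy is a knave.
Bob is a knight.

Verification:
- Kate (knight) says "Bob is a knight" - this is TRUE because Bob is a knight.
- Wendy (knave) says "I tell the truth" - this is FALSE (a lie) because Wendy is a knave.
- Bob (knight) says "At least one of us is a knave" - this is TRUE because Wendy is a knave.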